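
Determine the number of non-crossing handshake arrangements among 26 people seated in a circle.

Non-crossing handshake pairings of 2n people are counted by C_n; 26 people gives n = 13.
C_13 = C(26,13)/14 = 10400600/14 = 742900.

742900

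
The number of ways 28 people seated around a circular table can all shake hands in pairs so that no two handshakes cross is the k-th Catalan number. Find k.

14

Non-crossing handshake pairings of 2n people are counted by C_n; 28 people gives n = 14.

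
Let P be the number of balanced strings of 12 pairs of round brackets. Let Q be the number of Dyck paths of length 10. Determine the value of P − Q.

207970

With 12 pairs the number of balanced bracket strings is the Catalan number C_12. So P = C_12 = 208012.
Dyck paths of semilength n (length 2n) are counted by C_n; here n = 5. So Q = C_5 = 42.
P − Q = 208012 − 42 = 207970.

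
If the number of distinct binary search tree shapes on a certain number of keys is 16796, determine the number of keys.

Binary search tree shapes on n keys are counted by C_n. The Catalan number equal to 16796 is C_10.

10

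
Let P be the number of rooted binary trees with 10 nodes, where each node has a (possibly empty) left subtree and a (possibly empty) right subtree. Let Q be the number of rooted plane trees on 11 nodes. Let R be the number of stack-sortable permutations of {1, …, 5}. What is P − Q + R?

42

There are C_n binary search tree shapes on n keys; with n = 10 that is C_10. So P = C_10 = 16796.
A rooted plane tree on 11 nodes has 10 edges, and such trees are counted by C_10. So Q = C_10 = 16796.
Stack-sortable permutations are exactly the 231-avoiding ones, counted by C_n; here n = 5. So R = C_5 = 42.
P − Q + R = 16796 − 16796 + 42 = 42.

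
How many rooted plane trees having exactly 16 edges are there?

A rooted plane tree with 16 edges has 17 nodes, and the count is C_16.
C_16 = C_15 · 2(2·15+1)/(15+2) = 9694845 · 62/17 = 35357670.

35357670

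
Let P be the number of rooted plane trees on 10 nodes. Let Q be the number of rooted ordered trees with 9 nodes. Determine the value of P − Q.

Rooted ordered (plane) trees on m nodes have m−1 edges and are counted by C_{m−1}; m = 10 gives C_9. So P = C_9 = 4862.
Rooted ordered (plane) trees on m nodes have m−1 edges and are counted by C_{m−1}; m = 9 gives C_8. So Q = C_8 = 1430.
P − Q = 4862 − 1430 = 3432.

3432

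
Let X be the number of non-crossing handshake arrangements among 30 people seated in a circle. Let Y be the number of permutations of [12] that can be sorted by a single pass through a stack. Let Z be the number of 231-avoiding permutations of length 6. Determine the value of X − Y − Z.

9486701

Non-crossing handshake pairings of 2n people are counted by C_n; 30 people gives n = 15. So X = C_15 = 9694845.
Stack-sortable permutations are exactly the 231-avoiding ones, counted by C_n; here n = 12. So Y = C_12 = 208012.
Permutations of [n] avoiding any single length-3 pattern are counted by C_n; here n = 6. So Z = C_6 = 132.
X − Y − Z = 9694845 − 208012 − 132 = 9486701.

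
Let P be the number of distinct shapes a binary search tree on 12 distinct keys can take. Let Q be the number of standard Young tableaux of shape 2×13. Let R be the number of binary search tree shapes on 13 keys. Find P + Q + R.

Rooted binary trees with 12 nodes (each child slot possibly empty) number C_12. So P = C_12 = 208012.
By the hook-length formula (or a Dyck-path bijection), SYT of shape 2×13 number C_13. So Q = C_13 = 742900.
Rooted binary trees with 13 nodes (each child slot possibly empty) number C_13. So R = C_13 = 742900.
P + Q + R = 208012 + 742900 + 742900 = 1693812.

1693812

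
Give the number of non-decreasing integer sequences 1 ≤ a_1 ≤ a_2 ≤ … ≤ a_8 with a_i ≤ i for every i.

1430

Such sub-staircase sequences of length n are counted by C_n; here n = 8.
C_8 = 1430.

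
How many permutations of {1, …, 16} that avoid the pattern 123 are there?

35357670

For any fixed pattern of length 3, the pattern-avoiding permutations of [16] number C_16.
C_16 = C_15 · 2(2·15+1)/(15+2) = 9694845 · 62/17 = 35357670.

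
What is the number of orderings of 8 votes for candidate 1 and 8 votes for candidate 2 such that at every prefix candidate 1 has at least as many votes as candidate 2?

1430

Reading a vote for the leader as '(' and for the other as ')' turns such a sequence into a balanced string of 8 pairs, so the count is C_8.
C_8 = 1430.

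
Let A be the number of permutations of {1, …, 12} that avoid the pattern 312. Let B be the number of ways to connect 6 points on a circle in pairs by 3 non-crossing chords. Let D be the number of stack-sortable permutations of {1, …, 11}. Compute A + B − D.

Permutations of [n] avoiding any single length-3 pattern are counted by C_n; here n = 12. So A = C_12 = 208012.
Non-crossing perfect matchings of 2n points on a circle are counted by C_n; with 6 points, n = 3. So B = C_3 = 5.
Stack-sortable permutations are exactly the 231-avoiding ones, counted by C_n; here n = 11. So D = C_11 = 58786.
A + B − D = 208012 + 5 − 58786 = 149231.

149231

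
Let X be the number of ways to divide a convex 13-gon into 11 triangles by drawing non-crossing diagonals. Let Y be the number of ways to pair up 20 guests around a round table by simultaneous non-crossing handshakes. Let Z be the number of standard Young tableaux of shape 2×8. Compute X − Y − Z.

The number of triangulations of a 13-gon is the Catalan number C_11 (index = sides − 2). So X = C_11 = 58786.
Non-crossing handshake pairings of 2n people are counted by C_n; 20 people gives n = 10. So Y = C_10 = 16796.
By the hook-length formula (or a Dyck-path bijection), SYT of shape 2×8 number C_8. So Z = C_8 = 1430.
X − Y − Z = 58786 − 16796 − 1430 = 40560.

40560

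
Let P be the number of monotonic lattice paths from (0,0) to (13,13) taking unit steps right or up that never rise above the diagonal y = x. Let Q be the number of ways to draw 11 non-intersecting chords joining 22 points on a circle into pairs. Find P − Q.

Sub-diagonal monotone paths from (0,0) to (13,13) biject with Dyck paths of semilength 13, giving C_13. So P = C_13 = 742900.
Non-crossing perfect matchings of 2n points on a circle are counted by C_n; with 22 points, n = 11. So Q = C_11 = 58786.
P − Q = 742900 − 58786 = 684114.

684114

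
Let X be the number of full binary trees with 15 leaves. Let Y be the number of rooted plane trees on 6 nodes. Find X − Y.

2674398

A full binary tree with L leaves has L−1 internal nodes and is counted by C_{L−1}; L = 15 gives C_14. So X = C_14 = 2674440.
A rooted plane tree on 6 nodes has 5 edges, and such trees are counted by C_5. So Y = C_5 = 42.
X − Y = 2674440 − 42 = 2674398.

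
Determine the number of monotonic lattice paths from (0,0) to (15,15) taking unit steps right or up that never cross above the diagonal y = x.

Monotone paths in an n×n grid that stay weakly below the diagonal are counted by C_n; here n = 15.
C_15 = 9694845.

9694845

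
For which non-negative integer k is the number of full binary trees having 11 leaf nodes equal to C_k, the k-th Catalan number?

Full binary trees with 11 leaves have 11−1 = 10 internal nodes, so there are C_10 of them.

10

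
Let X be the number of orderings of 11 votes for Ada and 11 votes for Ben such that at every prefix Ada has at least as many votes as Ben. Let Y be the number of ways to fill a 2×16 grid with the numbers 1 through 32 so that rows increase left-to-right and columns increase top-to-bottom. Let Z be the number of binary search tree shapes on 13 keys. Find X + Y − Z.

Reading a vote for the leader as '(' and for the other as ')' turns such a sequence into a balanced string of 11 pairs, so the count is C_11. So X = C_11 = 58786.
Standard Young tableaux of shape 2×n are counted by C_n; here n = 16. So Y = C_16 = 35357670.
Rooted binary trees with 13 nodes (each child slot possibly empty) number C_13. So Z = C_13 = 742900.
X + Y − Z = 58786 + 35357670 − 742900 = 34673556.

34673556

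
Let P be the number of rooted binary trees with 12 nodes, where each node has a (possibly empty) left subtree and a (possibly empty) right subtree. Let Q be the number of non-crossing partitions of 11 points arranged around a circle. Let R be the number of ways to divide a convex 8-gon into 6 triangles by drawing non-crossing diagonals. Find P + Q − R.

Binary trees (left/right distinguished) on n nodes are counted by C_n; here n = 12. So P = C_12 = 208012.
The non-crossing partitions of [11] form a lattice of size C_11. So Q = C_11 = 58786.
Triangulations of a convex m-gon are counted by C_{m−2}; with m = 8 this is C_6. So R = C_6 = 132.
P + Q − R = 208012 + 58786 − 132 = 266666.

266666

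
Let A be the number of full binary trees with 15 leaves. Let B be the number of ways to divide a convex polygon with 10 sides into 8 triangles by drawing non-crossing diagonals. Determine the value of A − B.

Full binary trees with 15 leaves have 15−1 = 14 internal nodes, so there are C_14 of them. So A = C_14 = 2674440.
The number of triangulations of a 10-gon is the Catalan number C_8 (index = sides − 2). So B = C_8 = 1430.
A − B = 2674440 − 1430 = 2673010.

2673010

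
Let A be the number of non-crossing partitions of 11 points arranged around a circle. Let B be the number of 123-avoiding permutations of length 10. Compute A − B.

The non-crossing partitions of [11] form a lattice of size C_11. So A = C_11 = 58786.
For any fixed pattern of length 3, the pattern-avoiding permutations of [10] number C_10. So B = C_10 = 16796.
A − B = 58786 − 16796 = 41990.

41990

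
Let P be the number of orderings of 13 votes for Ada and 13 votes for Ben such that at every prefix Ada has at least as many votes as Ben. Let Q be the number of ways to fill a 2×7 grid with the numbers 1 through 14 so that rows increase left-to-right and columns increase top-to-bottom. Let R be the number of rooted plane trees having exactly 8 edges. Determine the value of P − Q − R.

Reading a vote for the leader as '(' and for the other as ')' turns such a sequence into a balanced string of 13 pairs, so the count is C_13. So P = C_13 = 742900.
By the hook-length formula (or a Dyck-path bijection), SYT of shape 2×7 number C_7. So Q = C_7 = 429.
Rooted ordered trees with n edges are counted by C_n; here n = 8. So R = C_8 = 1430.
P − Q − R = 742900 − 429 − 1430 = 741041.

741041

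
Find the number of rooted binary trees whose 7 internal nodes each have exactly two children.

Full binary trees with n internal nodes are counted by C_n; here n = 7.
C_7 = 429.

429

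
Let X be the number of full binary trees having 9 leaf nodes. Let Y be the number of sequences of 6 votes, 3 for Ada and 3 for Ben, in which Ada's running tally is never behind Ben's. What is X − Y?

A full binary tree with L leaves has L−1 internal nodes and is counted by C_{L−1}; L = 9 gives C_8. So X = C_8 = 1430.
Reading a vote for the leader as '(' and for the other as ')' turns such a sequence into a balanced string of 3 pairs, so the count is C_3. So Y = C_3 = 5.
X − Y = 1430 − 5 = 1425.

1425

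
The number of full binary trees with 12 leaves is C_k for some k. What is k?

Full binary trees with 12 leaves have 12−1 = 11 internal nodes, so there are C_11 of them.

11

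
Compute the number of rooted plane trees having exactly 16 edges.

35357670

A rooted plane tree with 16 edges has 17 nodes, and the count is C_16.
C_16 = C(32,16)/17 = 601080390/17 = 35357670.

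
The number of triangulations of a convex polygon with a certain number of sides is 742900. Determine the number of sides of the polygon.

Triangulations of a convex m-gon are counted by C_{m−2}. The Catalan number equal to 742900 is C_13.
So m − 2 = 13, giving m = 15 sides.

15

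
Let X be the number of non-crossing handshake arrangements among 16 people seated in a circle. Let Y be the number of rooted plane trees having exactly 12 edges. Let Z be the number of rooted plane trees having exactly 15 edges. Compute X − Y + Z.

9488263

Non-crossing handshake pairings of 2n people are counted by C_n; 16 people gives n = 8. So X = C_8 = 1430.
Rooted ordered trees with n edges are counted by C_n; here n = 12. So Y = C_12 = 208012.
A rooted plane tree with 15 edges has 16 nodes, and the count is C_15. So Z = C_15 = 9694845.
X − Y + Z = 1430 − 208012 + 9694845 = 9488263.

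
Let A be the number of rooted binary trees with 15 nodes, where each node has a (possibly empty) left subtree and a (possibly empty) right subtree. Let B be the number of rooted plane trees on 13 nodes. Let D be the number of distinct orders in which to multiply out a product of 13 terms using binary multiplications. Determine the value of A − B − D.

Binary trees (left/right distinguished) on n nodes are counted by C_n; here n = 15. So A = C_15 = 9694845.
Rooted ordered (plane) trees on m nodes have m−1 edges and are counted by C_{m−1}; m = 13 gives C_12. So B = C_12 = 208012.
Parenthesizations of m factors correspond to full binary trees with m leaves, counted by C_{m−1}; m = 13 gives C_12. So D = C_12 = 208012.
A − B − D = 9694845 − 208012 − 208012 = 9278821.

9278821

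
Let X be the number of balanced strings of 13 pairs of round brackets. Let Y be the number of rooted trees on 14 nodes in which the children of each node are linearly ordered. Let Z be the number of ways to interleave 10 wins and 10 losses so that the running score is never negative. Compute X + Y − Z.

Balanced strings of n pairs of brackets are counted by C_n; here n = 13. So X = C_13 = 742900.
A rooted plane tree on 14 nodes has 13 edges, and such trees are counted by C_13. So Y = C_13 = 742900.
Reading a vote for the leader as '(' and for the other as ')' turns such a sequence into a balanced string of 10 pairs, so the count is C_10. So Z = C_10 = 16796.
X + Y − Z = 742900 + 742900 − 16796 = 1469004.

1469004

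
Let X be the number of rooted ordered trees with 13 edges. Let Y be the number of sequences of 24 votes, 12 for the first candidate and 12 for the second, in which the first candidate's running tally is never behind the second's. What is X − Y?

A rooted plane tree with 13 edges has 14 nodes, and the count is C_13. So X = C_13 = 742900.
Ballot sequences with n votes each where one side never trails are Dyck words, counted by C_n; here n = 12. So Y = C_12 = 208012.
X − Y = 742900 − 208012 = 534888.

534888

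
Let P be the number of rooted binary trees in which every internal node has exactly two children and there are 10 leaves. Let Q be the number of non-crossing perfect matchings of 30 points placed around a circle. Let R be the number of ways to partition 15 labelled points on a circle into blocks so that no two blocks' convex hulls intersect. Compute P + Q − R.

Full binary trees with 10 leaves have 10−1 = 9 internal nodes, so there are C_9 of them. So P = C_9 = 4862.
Non-crossing perfect matchings of 2n points on a circle are counted by C_n; with 30 points, n = 15. So Q = C_15 = 9694845.
Non-crossing partitions of an n-element set are counted by C_n; here n = 15. So R = C_15 = 9694845.
P + Q − R = 4862 + 9694845 − 9694845 = 4862.

4862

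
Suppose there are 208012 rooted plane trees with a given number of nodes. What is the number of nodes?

Rooted ordered trees on m nodes are counted by C_{m−1}. Since C_12 = 208012, the index is 12.
So the index is 12, and the number of nodes is 12 + 1 = 13.

13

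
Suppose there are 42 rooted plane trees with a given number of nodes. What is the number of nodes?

6

Rooted ordered trees on m nodes are counted by C_{m−1}. The Catalan number equal to 42 is C_5.
So the index is 5, and the number of nodes is 5 + 1 = 6.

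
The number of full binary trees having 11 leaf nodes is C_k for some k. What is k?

10

Full binary trees with 11 leaves have 11−1 = 10 internal nodes, so there are C_10 of them.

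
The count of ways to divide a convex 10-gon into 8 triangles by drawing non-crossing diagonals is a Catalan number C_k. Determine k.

Triangulations of a convex m-gon are counted by C_{m−2}; with m = 10 this is C_8.

8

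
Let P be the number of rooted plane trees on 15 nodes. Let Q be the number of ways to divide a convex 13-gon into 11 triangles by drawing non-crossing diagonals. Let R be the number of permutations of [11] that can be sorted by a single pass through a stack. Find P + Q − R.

2674440

A rooted plane tree on 15 nodes has 14 edges, and such trees are counted by C_14. So P = C_14 = 2674440.
A convex 13-gon is triangulated into 11 triangles, and the number of such triangulations is the Catalan number C_{13−2} = C_11. So Q = C_11 = 58786.
By Knuth's characterisation, the stack-sortable permutations of length 11 are the 231-avoiders, numbering C_11. So R = C_11 = 58786.
P + Q − R = 2674440 + 58786 − 58786 = 2674440.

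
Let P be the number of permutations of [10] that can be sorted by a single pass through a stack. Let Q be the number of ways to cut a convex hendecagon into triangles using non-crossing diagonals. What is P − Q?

By Knuth's characterisation, the stack-sortable permutations of length 10 are the 231-avoiders, numbering C_10. So P = C_10 = 16796.
Triangulations of a convex m-gon are counted by C_{m−2}; with m = 11 this is C_9. So Q = C_9 = 4862.
P − Q = 16796 − 4862 = 11934.

11934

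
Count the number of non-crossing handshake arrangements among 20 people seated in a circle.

With 20 = 2·10 people, non-crossing handshake pairings are non-crossing perfect matchings on a circle, counted by C_10.
C_10 = C(20,10)/11 = 184756/11 = 16796.

16796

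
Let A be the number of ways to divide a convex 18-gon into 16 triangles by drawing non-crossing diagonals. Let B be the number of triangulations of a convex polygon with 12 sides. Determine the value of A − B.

35340874

The number of triangulations of an 18-gon is the Catalan number C_16 (index = sides − 2). So A = C_16 = 35357670.
The number of triangulations of a 12-gon is the Catalan number C_10 (index = sides − 2). So B = C_10 = 16796.
A − B = 35357670 − 16796 = 35340874.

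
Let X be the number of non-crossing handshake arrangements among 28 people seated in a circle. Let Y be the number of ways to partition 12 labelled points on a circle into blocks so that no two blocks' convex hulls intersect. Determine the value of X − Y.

Non-crossing handshake pairings of 2n people are counted by C_n; 28 people gives n = 14. So X = C_14 = 2674440.
The non-crossing partitions of [12] form a lattice of size C_12. So Y = C_12 = 208012.
X − Y = 2674440 − 208012 = 2466428.

2466428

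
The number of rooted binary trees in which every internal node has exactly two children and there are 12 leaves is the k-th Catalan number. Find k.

A full binary tree with L leaves has L−1 internal nodes and is counted by C_{L−1}; L = 12 gives C_11.

11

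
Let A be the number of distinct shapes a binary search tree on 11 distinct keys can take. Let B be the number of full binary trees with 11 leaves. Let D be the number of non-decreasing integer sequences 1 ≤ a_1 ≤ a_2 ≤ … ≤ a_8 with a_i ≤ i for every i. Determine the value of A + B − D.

74152

There are C_n binary search tree shapes on n keys; with n = 11 that is C_11. So A = C_11 = 58786.
Full binary trees with 11 leaves have 11−1 = 10 internal nodes, so there are C_10 of them. So B = C_10 = 16796.
Such sub-staircase sequences of length n are counted by C_n; here n = 8. So D = C_8 = 1430.
A + B − D = 58786 + 16796 − 1430 = 74152.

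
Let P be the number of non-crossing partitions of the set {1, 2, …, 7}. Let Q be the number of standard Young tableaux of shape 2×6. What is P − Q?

297

The non-crossing partitions of [7] form a lattice of size C_7. So P = C_7 = 429.
Standard Young tableaux of shape 2×n are counted by C_n; here n = 6. So Q = C_6 = 132.
P − Q = 429 − 132 = 297.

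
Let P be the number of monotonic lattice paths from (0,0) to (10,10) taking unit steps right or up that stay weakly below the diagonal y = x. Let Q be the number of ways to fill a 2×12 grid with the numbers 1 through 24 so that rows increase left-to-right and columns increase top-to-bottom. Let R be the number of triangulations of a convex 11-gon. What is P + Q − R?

Sub-diagonal monotone paths from (0,0) to (10,10) biject with Dyck paths of semilength 10, giving C_10. So P = C_10 = 16796.
By the hook-length formula (or a Dyck-path bijection), SYT of shape 2×12 number C_12. So Q = C_12 = 208012.
Triangulations of a convex m-gon are counted by C_{m−2}; with m = 11 this is C_9. So R = C_9 = 4862.
P + Q − R = 16796 + 208012 − 4862 = 219946.

219946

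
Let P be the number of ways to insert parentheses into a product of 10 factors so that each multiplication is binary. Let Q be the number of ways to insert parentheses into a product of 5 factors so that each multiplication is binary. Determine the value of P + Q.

4876

Ways to associate a product of 10 factors correspond to binary trees on 10 leaves, so the count is C_9. So P = C_9 = 4862.
Bracketing 5 factors into binary products is counted by C_{5−1} = C_4. So Q = C_4 = 14.
P + Q = 4862 + 14 = 4876.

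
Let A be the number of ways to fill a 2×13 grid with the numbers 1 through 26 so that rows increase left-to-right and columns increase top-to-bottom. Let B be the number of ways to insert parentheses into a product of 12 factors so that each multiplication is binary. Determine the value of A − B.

684114

Standard Young tableaux of shape 2×n are counted by C_n; here n = 13. So A = C_13 = 742900.
Bracketing 12 factors into binary products is counted by C_{12−1} = C_11. So B = C_11 = 58786.
A − B = 742900 − 58786 = 684114.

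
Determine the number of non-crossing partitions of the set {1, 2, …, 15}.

9694845

The non-crossing partitions of [15] form a lattice of size C_15.
C_15 = C_14 · 2(2·14+1)/(14+2) = 2674440 · 58/16 = 9694845.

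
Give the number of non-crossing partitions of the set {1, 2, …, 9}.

Non-crossing partitions of an n-element set are counted by C_n; here n = 9.
C_9 = C(18,9)/10 = 48620/10 = 4862.

4862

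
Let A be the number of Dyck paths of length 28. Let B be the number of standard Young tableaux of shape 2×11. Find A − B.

2615654

Paths of 14 up- and 14 down-steps that never dip below the axis are Dyck paths; their count is C_14. So A = C_14 = 2674440.
By the hook-length formula (or a Dyck-path bijection), SYT of shape 2×11 number C_11. So B = C_11 = 58786.
A − B = 2674440 − 58786 = 2615654.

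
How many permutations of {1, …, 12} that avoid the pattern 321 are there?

Permutations of [n] avoiding any single length-3 pattern are counted by C_n; here n = 12.
C_12 = C_11 · 2(2·11+1)/(11+2) = 58786 · 46/13 = 208012.

208012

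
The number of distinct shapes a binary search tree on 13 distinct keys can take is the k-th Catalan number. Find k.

Binary trees (left/right distinguished) on n nodes are counted by C_n; here n = 13.

13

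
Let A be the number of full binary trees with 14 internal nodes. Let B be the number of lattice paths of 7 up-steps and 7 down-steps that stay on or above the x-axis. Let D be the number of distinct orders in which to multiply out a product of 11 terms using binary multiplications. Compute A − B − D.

2657215

The number of full binary trees on 14 internal nodes is the Catalan number C_14. So A = C_14 = 2674440.
Paths of 7 up- and 7 down-steps that never dip below the axis are Dyck paths; their count is C_7. So B = C_7 = 429.
Parenthesizations of m factors correspond to full binary trees with m leaves, counted by C_{m−1}; m = 11 gives C_10. So D = C_10 = 16796.
A − B − D = 2674440 − 429 − 16796 = 2657215.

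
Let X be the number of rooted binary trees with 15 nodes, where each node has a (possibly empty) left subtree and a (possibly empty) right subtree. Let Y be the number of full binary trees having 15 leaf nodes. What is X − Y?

Binary trees (left/right distinguished) on n nodes are counted by C_n; here n = 15. So X = C_15 = 9694845.
A full binary tree with L leaves has L−1 internal nodes and is counted by C_{L−1}; L = 15 gives C_14. So Y = C_14 = 2674440.
X − Y = 9694845 − 2674440 = 7020405.

7020405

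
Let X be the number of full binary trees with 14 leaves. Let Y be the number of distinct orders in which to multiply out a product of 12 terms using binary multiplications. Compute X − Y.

684114

A full binary tree with L leaves has L−1 internal nodes and is counted by C_{L−1}; L = 14 gives C_13. So X = C_13 = 742900.
Bracketing 12 factors into binary products is counted by C_{12−1} = C_11. So Y = C_11 = 58786.
X − Y = 742900 − 58786 = 684114.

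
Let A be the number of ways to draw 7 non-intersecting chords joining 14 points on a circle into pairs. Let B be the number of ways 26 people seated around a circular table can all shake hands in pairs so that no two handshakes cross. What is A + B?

743329

Pairing 14 circle points by 7 non-crossing chords gives C_7 matchings. So A = C_7 = 429.
With 26 = 2·13 people, non-crossing handshake pairings are non-crossing perfect matchings on a circle, counted by C_13. So B = C_13 = 742900.
A + B = 429 + 742900 = 743329.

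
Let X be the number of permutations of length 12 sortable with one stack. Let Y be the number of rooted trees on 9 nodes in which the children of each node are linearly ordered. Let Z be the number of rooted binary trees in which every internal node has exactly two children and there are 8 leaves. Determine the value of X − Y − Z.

206153

By Knuth's characterisation, the stack-sortable permutations of length 12 are the 231-avoiders, numbering C_12. So X = C_12 = 208012.
A rooted plane tree on 9 nodes has 8 edges, and such trees are counted by C_8. So Y = C_8 = 1430.
A full binary tree with L leaves has L−1 internal nodes and is counted by C_{L−1}; L = 8 gives C_7. So Z = C_7 = 429.
X − Y − Z = 208012 − 1430 − 429 = 206153.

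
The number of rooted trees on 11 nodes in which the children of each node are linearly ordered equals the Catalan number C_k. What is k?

A rooted plane tree on 11 nodes has 10 edges, and such trees are counted by C_10.

10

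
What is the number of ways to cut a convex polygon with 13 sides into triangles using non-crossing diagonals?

A convex 13-gon is triangulated into 11 triangles, and the number of such triangulations is the Catalan number C_{13−2} = C_11.
C_11 = C(22,11)/12 = 705432/12 = 58786.

58786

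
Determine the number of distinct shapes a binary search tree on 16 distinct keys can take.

Binary trees (left/right distinguished) on n nodes are counted by C_n; here n = 16.
C_16 = C(32,16)/17 = 601080390/17 = 35357670.

35357670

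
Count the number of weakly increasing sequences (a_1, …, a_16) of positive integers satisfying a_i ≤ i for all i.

35357670

Such sub-staircase sequences of length n are counted by C_n; here n = 16.
C_16 = 35357670.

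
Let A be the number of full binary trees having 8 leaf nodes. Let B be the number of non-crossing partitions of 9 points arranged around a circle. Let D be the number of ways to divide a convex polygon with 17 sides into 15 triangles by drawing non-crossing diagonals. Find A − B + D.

9690412

A full binary tree with L leaves has L−1 internal nodes and is counted by C_{L−1}; L = 8 gives C_7. So A = C_7 = 429.
The non-crossing partitions of [9] form a lattice of size C_9. So B = C_9 = 4862.
A convex 17-gon is triangulated into 15 triangles, and the number of such triangulations is the Catalan number C_{17−2} = C_15. So D = C_15 = 9694845.
A − B + D = 429 − 4862 + 9694845 = 9690412.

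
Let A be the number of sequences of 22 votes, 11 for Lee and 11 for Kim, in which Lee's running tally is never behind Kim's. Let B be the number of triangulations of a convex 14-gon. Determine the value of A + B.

Ballot sequences with n votes each where one side never trails are Dyck words, counted by C_n; here n = 11. So A = C_11 = 58786.
Triangulations of a convex m-gon are counted by C_{m−2}; with m = 14 this is C_12. So B = C_12 = 208012.
A + B = 58786 + 208012 = 266798.

266798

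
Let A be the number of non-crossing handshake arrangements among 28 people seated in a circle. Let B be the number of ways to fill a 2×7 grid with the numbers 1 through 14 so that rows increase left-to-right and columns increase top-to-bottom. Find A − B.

With 28 = 2·14 people, non-crossing handshake pairings are non-crossing perfect matchings on a circle, counted by C_14. So A = C_14 = 2674440.
Standard Young tableaux of shape 2×n are counted by C_n; here n = 7. So B = C_7 = 429.
A − B = 2674440 − 429 = 2674011.

2674011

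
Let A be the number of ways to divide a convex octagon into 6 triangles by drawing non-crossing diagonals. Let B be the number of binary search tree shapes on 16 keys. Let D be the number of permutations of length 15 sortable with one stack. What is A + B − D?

Triangulations of a convex m-gon are counted by C_{m−2}; with m = 8 this is C_6. So A = C_6 = 132.
Rooted binary trees with 16 nodes (each child slot possibly empty) number C_16. So B = C_16 = 35357670.
By Knuth's characterisation, the stack-sortable permutations of length 15 are the 231-avoiders, numbering C_15. So D = C_15 = 9694845.
A + B − D = 132 + 35357670 − 9694845 = 25662957.

25662957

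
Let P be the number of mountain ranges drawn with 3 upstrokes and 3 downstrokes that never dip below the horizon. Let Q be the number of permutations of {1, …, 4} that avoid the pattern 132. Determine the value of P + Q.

Dyck paths of semilength n (length 2n) are counted by C_n; here n = 3. So P = C_3 = 5.
Permutations of [n] avoiding any single length-3 pattern are counted by C_n; here n = 4. So Q = C_4 = 14.
P + Q = 5 + 14 = 19.

19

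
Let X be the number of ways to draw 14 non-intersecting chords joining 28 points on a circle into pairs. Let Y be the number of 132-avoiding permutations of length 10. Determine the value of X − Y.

2657644

Pairing 28 circle points by 14 non-crossing chords gives C_14 matchings. So X = C_14 = 2674440.
Permutations of [n] avoiding any single length-3 pattern are counted by C_n; here n = 10. So Y = C_10 = 16796.
X − Y = 2674440 − 16796 = 2657644.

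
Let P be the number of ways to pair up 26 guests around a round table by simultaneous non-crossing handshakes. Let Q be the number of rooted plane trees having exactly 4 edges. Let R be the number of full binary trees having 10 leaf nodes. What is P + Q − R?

With 26 = 2·13 people, non-crossing handshake pairings are non-crossing perfect matchings on a circle, counted by C_13. So P = C_13 = 742900.
A rooted plane tree with 4 edges has 5 nodes, and the count is C_4. So Q = C_4 = 14.
A full binary tree with L leaves has L−1 internal nodes and is counted by C_{L−1}; L = 10 gives C_9. So R = C_9 = 4862.
P + Q − R = 742900 + 14 − 4862 = 738052.

738052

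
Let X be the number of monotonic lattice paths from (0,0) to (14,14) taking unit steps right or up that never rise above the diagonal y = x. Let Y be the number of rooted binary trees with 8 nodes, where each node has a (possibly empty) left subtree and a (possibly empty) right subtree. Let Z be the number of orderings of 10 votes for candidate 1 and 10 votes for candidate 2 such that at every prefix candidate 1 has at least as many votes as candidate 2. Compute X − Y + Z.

2689806

Monotone paths in an n×n grid that stay weakly below the diagonal are counted by C_n; here n = 14. So X = C_14 = 2674440.
Rooted binary trees with 8 nodes (each child slot possibly empty) number C_8. So Y = C_8 = 1430.
Reading a vote for the leader as '(' and for the other as ')' turns such a sequence into a balanced string of 10 pairs, so the count is C_10. So Z = C_10 = 16796.
X − Y + Z = 2674440 − 1430 + 16796 = 2689806.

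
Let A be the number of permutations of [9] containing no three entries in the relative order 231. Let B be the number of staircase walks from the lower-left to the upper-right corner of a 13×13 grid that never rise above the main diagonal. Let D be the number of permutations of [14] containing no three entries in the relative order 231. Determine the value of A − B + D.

1936402

Permutations of [n] avoiding any single length-3 pattern are counted by C_n; here n = 9. So A = C_9 = 4862.
Monotone paths in an n×n grid that stay weakly below the diagonal are counted by C_n; here n = 13. So B = C_13 = 742900.
For any fixed pattern of length 3, the pattern-avoiding permutations of [14] number C_14. So D = C_14 = 2674440.
A − B + D = 4862 − 742900 + 2674440 = 1936402.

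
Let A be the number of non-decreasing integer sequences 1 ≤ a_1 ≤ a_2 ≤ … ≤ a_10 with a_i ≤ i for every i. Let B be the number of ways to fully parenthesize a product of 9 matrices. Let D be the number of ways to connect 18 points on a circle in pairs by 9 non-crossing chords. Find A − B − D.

10504

Weakly increasing sequences with a_i ≤ i biject with Dyck paths of semilength 10, so there are C_10. So A = C_10 = 16796.
Bracketing 9 factors into binary products is counted by C_{9−1} = C_8. So B = C_8 = 1430.
Non-crossing perfect matchings of 2n points on a circle are counted by C_n; with 18 points, n = 9. So D = C_9 = 4862.
A − B − D = 16796 − 1430 − 4862 = 10504.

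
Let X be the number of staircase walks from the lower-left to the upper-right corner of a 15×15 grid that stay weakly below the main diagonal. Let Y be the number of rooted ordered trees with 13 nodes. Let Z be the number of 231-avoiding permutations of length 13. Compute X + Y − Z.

Monotone paths in an n×n grid that stay weakly below the diagonal are counted by C_n; here n = 15. So X = C_15 = 9694845.
Rooted ordered (plane) trees on m nodes have m−1 edges and are counted by C_{m−1}; m = 13 gives C_12. So Y = C_12 = 208012.
For any fixed pattern of length 3, the pattern-avoiding permutations of [13] number C_13. So Z = C_13 = 742900.
X + Y − Z = 9694845 + 208012 − 742900 = 9159957.

9159957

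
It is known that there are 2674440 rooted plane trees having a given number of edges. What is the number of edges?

Rooted ordered trees with n edges are counted by C_n, and C_14 = 2674440.

14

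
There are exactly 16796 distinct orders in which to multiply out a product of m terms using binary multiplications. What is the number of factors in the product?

Parenthesizations of m factors are counted by C_{m−1}. Since C_10 = 16796, the index is 10.
So the index is 10, and the number of factors is 10 + 1 = 11.

11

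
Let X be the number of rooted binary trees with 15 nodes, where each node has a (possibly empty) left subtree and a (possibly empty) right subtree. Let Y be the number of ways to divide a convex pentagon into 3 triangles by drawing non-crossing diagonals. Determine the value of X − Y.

Binary trees (left/right distinguished) on n nodes are counted by C_n; here n = 15. So X = C_15 = 9694845.
A convex 5-gon is triangulated into 3 triangles, and the number of such triangulations is the Catalan number C_{5−2} = C_3. So Y = C_3 = 5.
X − Y = 9694845 − 5 = 9694840.

9694840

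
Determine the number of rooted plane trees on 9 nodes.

1430

A rooted plane tree on 9 nodes has 8 edges, and such trees are counted by C_8.
C_8 = 1430.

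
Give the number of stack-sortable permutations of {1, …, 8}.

1430

By Knuth's characterisation, the stack-sortable permutations of length 8 are the 231-avoiders, numbering C_8.
C_8 = 1430.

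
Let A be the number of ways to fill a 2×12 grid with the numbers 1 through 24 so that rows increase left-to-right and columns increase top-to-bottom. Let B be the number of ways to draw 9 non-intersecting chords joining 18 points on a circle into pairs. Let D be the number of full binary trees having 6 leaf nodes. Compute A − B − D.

203108

By the hook-length formula (or a Dyck-path bijection), SYT of shape 2×12 number C_12. So A = C_12 = 208012.
Non-crossing perfect matchings of 2n points on a circle are counted by C_n; with 18 points, n = 9. So B = C_9 = 4862.
Full binary trees with 6 leaves have 6−1 = 5 internal nodes, so there are C_5 of them. So D = C_5 = 42.
A − B − D = 208012 − 4862 − 42 = 203108.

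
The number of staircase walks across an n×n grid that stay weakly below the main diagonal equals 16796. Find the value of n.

10

Such diagonal-avoiding paths in an n×n grid are counted by C_n, and C_10 = 16796.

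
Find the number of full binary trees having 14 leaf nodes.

Full binary trees with 14 leaves have 14−1 = 13 internal nodes, so there are C_13 of them.
C_13 = C(26,13)/14 = 10400600/14 = 742900.

742900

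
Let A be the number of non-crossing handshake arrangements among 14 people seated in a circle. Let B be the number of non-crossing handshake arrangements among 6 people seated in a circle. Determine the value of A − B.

424

With 14 = 2·7 people, non-crossing handshake pairings are non-crossing perfect matchings on a circle, counted by C_7. So A = C_7 = 429.
Non-crossing handshake pairings of 2n people are counted by C_n; 6 people gives n = 3. So B = C_3 = 5.
A − B = 429 − 5 = 424.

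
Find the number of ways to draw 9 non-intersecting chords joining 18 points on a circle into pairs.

4862

Pairing 18 circle points by 9 non-crossing chords gives C_9 matchings.
C_9 = 4862.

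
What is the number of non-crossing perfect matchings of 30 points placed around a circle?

Pairing 30 circle points by 15 non-crossing chords gives C_15 matchings.
C_15 = C(30,15)/16 = 155117520/16 = 9694845.

9694845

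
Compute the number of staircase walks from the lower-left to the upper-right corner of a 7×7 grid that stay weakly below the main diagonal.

Sub-diagonal monotone paths from (0,0) to (7,7) biject with Dyck paths of semilength 7, giving C_7.
C_7 = C(14,7)/8 = 3432/8 = 429.

429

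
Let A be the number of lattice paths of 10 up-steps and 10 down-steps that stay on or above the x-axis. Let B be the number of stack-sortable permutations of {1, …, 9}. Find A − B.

11934

Paths of 10 up- and 10 down-steps that never dip below the axis are Dyck paths; their count is C_10. So A = C_10 = 16796.
By Knuth's characterisation, the stack-sortable permutations of length 9 are the 231-avoiders, numbering C_9. So B = C_9 = 4862.
A − B = 16796 − 4862 = 11934.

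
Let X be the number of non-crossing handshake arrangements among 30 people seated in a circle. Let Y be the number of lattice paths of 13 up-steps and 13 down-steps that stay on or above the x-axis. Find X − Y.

8951945

With 30 = 2·15 people, non-crossing handshake pairings are non-crossing perfect matchings on a circle, counted by C_15. So X = C_15 = 9694845.
Dyck paths of semilength n (length 2n) are counted by C_n; here n = 13. So Y = C_13 = 742900.
X − Y = 9694845 − 742900 = 8951945.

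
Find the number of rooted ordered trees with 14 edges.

Rooted ordered trees with n edges are counted by C_n; here n = 14.
C_14 = C(28,14)/15 = 40116600/15 = 2674440.

2674440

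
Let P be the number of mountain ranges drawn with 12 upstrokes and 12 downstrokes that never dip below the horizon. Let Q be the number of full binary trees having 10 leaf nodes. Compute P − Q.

Paths of 12 up- and 12 down-steps that never dip below the axis are Dyck paths; their count is C_12. So P = C_12 = 208012.
A full binary tree with L leaves has L−1 internal nodes and is counted by C_{L−1}; L = 10 gives C_9. So Q = C_9 = 4862.
P − Q = 208012 − 4862 = 203150.

203150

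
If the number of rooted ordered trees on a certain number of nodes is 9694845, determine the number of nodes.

Rooted ordered trees on m nodes are counted by C_{m−1}, and C_15 = 9694845.
So the index is 15, and the number of nodes is 15 + 1 = 16.

16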